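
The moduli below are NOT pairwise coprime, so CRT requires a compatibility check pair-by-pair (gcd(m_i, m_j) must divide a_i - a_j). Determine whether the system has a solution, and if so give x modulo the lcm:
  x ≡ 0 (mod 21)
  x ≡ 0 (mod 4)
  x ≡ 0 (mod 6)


Moduli 21, 4, 6 are not pairwise coprime, so CRT works modulo lcm(m_i) when all pairwise compatibility conditions hold.
Pairwise compatibility: gcd(m_i, m_j) must divide a_i - a_j for every pair.
Merge one congruence at a time:
  Start: x ≡ 0 (mod 21).
  Combine with x ≡ 0 (mod 4): gcd(21, 4) = 1; 0 - 0 = 0, which IS divisible by 1, so compatible.
    Write x = 0 + 21·t and substitute into x ≡ 0 (mod 4): 21·t ≡ 0 − 0 = 0 (mod 4).
    Reduce coefficients mod 4: 1·t ≡ 0 (mod 4).
    So t ≡ 0 (mod 4).
    Then x = 0 + 21·0 = 0, valid modulo lcm(21, 4) = 84: x ≡ 0 (mod 84).
  Combine with x ≡ 0 (mod 6): gcd(84, 6) = 6; 0 - 0 = 0, which IS divisible by 6, so compatible.
    Write x = 0 + 84·t and substitute into x ≡ 0 (mod 6): 84·t ≡ 0 − 0 = 0 (mod 6).
    Divide the congruence (and modulus) by g = 6: 14·t ≡ 0 (mod 1).
    Modulo 1 every t works; take t = 0.
    Then x = 0 + 84·0 = 0, valid modulo lcm(84, 6) = 84: x ≡ 0 (mod 84).
Verify: 0 mod 21 = 0, 0 mod 4 = 0, 0 mod 6 = 0.

x ≡ 0 (mod 84).


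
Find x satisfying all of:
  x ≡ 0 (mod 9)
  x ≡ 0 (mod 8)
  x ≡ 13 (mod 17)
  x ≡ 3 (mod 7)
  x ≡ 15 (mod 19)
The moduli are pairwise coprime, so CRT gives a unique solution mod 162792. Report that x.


Product of moduli M = 9 · 8 · 17 · 7 · 19 = 162792.
Merge one congruence at a time:
  Start: x ≡ 0 (mod 9).
  Combine with x ≡ 0 (mod 8); new modulus lcm = 72.
    Write x = 0 + 9·t and substitute into x ≡ 0 (mod 8): 9·t ≡ 0 − 0 = 0 (mod 8).
    Reduce coefficients mod 8: 1·t ≡ 0 (mod 8).
    So t ≡ 0 (mod 8).
    Then x = 0 + 9·0 = 0, valid modulo lcm(9, 8) = 72: x ≡ 0 (mod 72).
  Combine with x ≡ 13 (mod 17); new modulus lcm = 1224.
    Write x = 0 + 72·t and substitute into x ≡ 13 (mod 17): 72·t ≡ 13 − 0 = 13 (mod 17).
    Reduce coefficients mod 17: 4·t ≡ 13 (mod 17).
    The inverse of 4 mod 17 is 13 (since 4·13 = 52 = 3·17 + 1), so t ≡ 13·13 = 169 ≡ 16 (mod 17).
    Then x = 0 + 72·16 = 1152, valid modulo lcm(72, 17) = 1224: x ≡ 1152 (mod 1224).
  Combine with x ≡ 3 (mod 7); new modulus lcm = 8568.
    Write x = 1152 + 1224·t and substitute into x ≡ 3 (mod 7): 1224·t ≡ 3 − 1152 = -1149 (mod 7).
    Reduce coefficients mod 7: 6·t ≡ 6 (mod 7).
    The inverse of 6 mod 7 is 6 (since 6·6 = 36 = 5·7 + 1), so t ≡ 6·6 = 36 ≡ 1 (mod 7).
    Then x = 1152 + 1224·1 = 2376, valid modulo lcm(1224, 7) = 8568: x ≡ 2376 (mod 8568).
  Combine with x ≡ 15 (mod 19); new modulus lcm = 162792.
    Write x = 2376 + 8568·t and substitute into x ≡ 15 (mod 19): 8568·t ≡ 15 − 2376 = -2361 (mod 19).
    Reduce coefficients mod 19: 18·t ≡ 14 (mod 19).
    The inverse of 18 mod 19 is 18 (since 18·18 = 324 = 17·19 + 1), so t ≡ 18·14 = 252 ≡ 5 (mod 19).
    Then x = 2376 + 8568·5 = 45216, valid modulo lcm(8568, 19) = 162792: x ≡ 45216 (mod 162792).
Verify against each original: 45216 mod 9 = 0, 45216 mod 8 = 0, 45216 mod 17 = 13, 45216 mod 7 = 3, 45216 mod 19 = 15.

x ≡ 45216 (mod 162792).


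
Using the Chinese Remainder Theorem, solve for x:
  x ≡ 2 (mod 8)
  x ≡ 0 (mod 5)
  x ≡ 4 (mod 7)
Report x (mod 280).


Moduli 8, 5, 7 are pairwise coprime; by CRT there is a unique solution modulo M = 8 · 5 · 7 = 280.
Solve pairwise, accumulating the modulus:
  Start with x ≡ 2 (mod 8).
  Combine with x ≡ 0 (mod 5): since gcd(8, 5) = 1, we get a unique residue mod 40.
    Write x = 2 + 8·t and substitute into x ≡ 0 (mod 5): 8·t ≡ 0 − 2 = -2 (mod 5).
    Reduce coefficients mod 5: 3·t ≡ 3 (mod 5).
    The inverse of 3 mod 5 is 2 (since 3·2 = 6 = 1·5 + 1), so t ≡ 2·3 = 6 ≡ 1 (mod 5).
    Then x = 2 + 8·1 = 10, valid modulo lcm(8, 5) = 40: x ≡ 10 (mod 40).
  Combine with x ≡ 4 (mod 7): since gcd(40, 7) = 1, we get a unique residue mod 280.
    Write x = 10 + 40·t and substitute into x ≡ 4 (mod 7): 40·t ≡ 4 − 10 = -6 (mod 7).
    Reduce coefficients mod 7: 5·t ≡ 1 (mod 7).
    The inverse of 5 mod 7 is 3 (since 5·3 = 15 = 2·7 + 1), so t ≡ 3·1 = 3 ≡ 3 (mod 7).
    Then x = 10 + 40·3 = 130, valid modulo lcm(40, 7) = 280: x ≡ 130 (mod 280).
Verify: 130 mod 8 = 2 ✓, 130 mod 5 = 0 ✓, 130 mod 7 = 4 ✓.

x ≡ 130 (mod 280).


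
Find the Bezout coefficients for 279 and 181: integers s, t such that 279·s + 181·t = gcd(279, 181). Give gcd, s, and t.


Euclidean algorithm on (279, 181) — divide until remainder is 0:
  279 = 1 · 181 + 98
  181 = 1 · 98 + 83
  98 = 1 · 83 + 15
  83 = 5 · 15 + 8
  15 = 1 · 8 + 7
  8 = 1 · 7 + 1
  7 = 7 · 1 + 0
gcd(279, 181) = 1.
Track Bezout coefficients alongside the remainders: start with r₀ = 279 = a·1 + b·0 (s = 1, t = 0) and r₁ = 181 = a·0 + b·1 (s = 0, t = 1); each new remainder r_{k+1} = r_{k-1} − q_k·r_k inherits s_{k+1} = s_{k-1} − q_k·s_k, t_{k+1} = t_{k-1} − q_k·t_k, so r_k = a·s_k + b·t_k at every step:
  q = 1: r = 98, s = 1 − 1·0 = 1, t = 0 − 1·1 = -1  (check: 279·1 + 181·(-1) = 98)
  q = 1: r = 83, s = 0 − 1·1 = -1, t = 1 − 1·(-1) = 2  (check: 279·(-1) + 181·2 = 83)
  q = 1: r = 15, s = 1 − 1·(-1) = 2, t = -1 − 1·2 = -3  (check: 279·2 + 181·(-3) = 15)
  q = 5: r = 8, s = -1 − 5·2 = -11, t = 2 − 5·(-3) = 17  (check: 279·(-11) + 181·17 = 8)
  q = 1: r = 7, s = 2 − 1·(-11) = 13, t = -3 − 1·17 = -20  (check: 279·13 + 181·(-20) = 7)
  q = 1: r = 1, s = -11 − 1·13 = -24, t = 17 − 1·(-20) = 37  (check: 279·(-24) + 181·37 = 1)
The row with r = 1 (the gcd) gives the Bezout coefficients s = -24, t = 37.
Result: 279 · (-24) + 181 · (37) = 1.

gcd(279, 181) = 1; s = -24, t = 37 (check: 279·(-24) + 181·37 = 1).


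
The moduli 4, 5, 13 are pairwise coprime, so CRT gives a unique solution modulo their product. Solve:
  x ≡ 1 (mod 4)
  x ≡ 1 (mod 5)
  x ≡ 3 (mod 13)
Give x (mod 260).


Moduli 4, 5, 13 are pairwise coprime; by CRT there is a unique solution modulo M = 4 · 5 · 13 = 260.
Solve pairwise, accumulating the modulus:
  Start with x ≡ 1 (mod 4).
  Combine with x ≡ 1 (mod 5): since gcd(4, 5) = 1, we get a unique residue mod 20.
    Write x = 1 + 4·t and substitute into x ≡ 1 (mod 5): 4·t ≡ 1 − 1 = 0 (mod 5).
    The inverse of 4 mod 5 is 4 (since 4·4 = 16 = 3·5 + 1), so t ≡ 4·0 = 0 ≡ 0 (mod 5).
    Then x = 1 + 4·0 = 1, valid modulo lcm(4, 5) = 20: x ≡ 1 (mod 20).
  Combine with x ≡ 3 (mod 13): since gcd(20, 13) = 1, we get a unique residue mod 260.
    Write x = 1 + 20·t and substitute into x ≡ 3 (mod 13): 20·t ≡ 3 − 1 = 2 (mod 13).
    Reduce coefficients mod 13: 7·t ≡ 2 (mod 13).
    The inverse of 7 mod 13 is 2 (since 7·2 = 14 = 1·13 + 1), so t ≡ 2·2 = 4 ≡ 4 (mod 13).
    Then x = 1 + 20·4 = 81, valid modulo lcm(20, 13) = 260: x ≡ 81 (mod 260).
Verify: 81 mod 4 = 1 ✓, 81 mod 5 = 1 ✓, 81 mod 13 = 3 ✓.

x ≡ 81 (mod 260).


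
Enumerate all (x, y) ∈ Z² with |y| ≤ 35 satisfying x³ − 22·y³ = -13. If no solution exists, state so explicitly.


The equation is x³ - 22y³ = -13. For fixed y, x³ = 22·y³ − 13, so a solution requires the RHS to be a perfect cube.
Strategy: iterate y from -35 to 35, compute RHS = 22·y³ − 13, and check whether it is a (positive or negative) perfect cube.
Check small values of y:
  y = 0: RHS = -13 is not a perfect cube.
  y = 1: RHS = 9 is not a perfect cube.
  y = -1: RHS = -35 is not a perfect cube.
  y = 2: RHS = 163 is not a perfect cube.
  y = -2: RHS = -189 is not a perfect cube.
  y = 3: RHS = 581 is not a perfect cube.
  y = -3: RHS = -607 is not a perfect cube.
Continuing the search up to |y| = 35 finds no solutions either.
No (x, y) in the scanned range satisfies the equation.

No integer solutions with |y| ≤ 35.


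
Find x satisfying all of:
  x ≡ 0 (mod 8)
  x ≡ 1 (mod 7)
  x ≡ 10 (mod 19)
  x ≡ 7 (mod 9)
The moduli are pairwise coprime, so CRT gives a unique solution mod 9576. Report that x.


Product of moduli M = 8 · 7 · 19 · 9 = 9576.
Merge one congruence at a time:
  Start: x ≡ 0 (mod 8).
  Combine with x ≡ 1 (mod 7); new modulus lcm = 56.
    Write x = 0 + 8·t and substitute into x ≡ 1 (mod 7): 8·t ≡ 1 − 0 = 1 (mod 7).
    Reduce coefficients mod 7: 1·t ≡ 1 (mod 7).
    So t ≡ 1 (mod 7).
    Then x = 0 + 8·1 = 8, valid modulo lcm(8, 7) = 56: x ≡ 8 (mod 56).
  Combine with x ≡ 10 (mod 19); new modulus lcm = 1064.
    Write x = 8 + 56·t and substitute into x ≡ 10 (mod 19): 56·t ≡ 10 − 8 = 2 (mod 19).
    Reduce coefficients mod 19: 18·t ≡ 2 (mod 19).
    The inverse of 18 mod 19 is 18 (since 18·18 = 324 = 17·19 + 1), so t ≡ 18·2 = 36 ≡ 17 (mod 19).
    Then x = 8 + 56·17 = 960, valid modulo lcm(56, 19) = 1064: x ≡ 960 (mod 1064).
  Combine with x ≡ 7 (mod 9); new modulus lcm = 9576.
    Write x = 960 + 1064·t and substitute into x ≡ 7 (mod 9): 1064·t ≡ 7 − 960 = -953 (mod 9).
    Reduce coefficients mod 9: 2·t ≡ 1 (mod 9).
    The inverse of 2 mod 9 is 5 (since 2·5 = 10 = 1·9 + 1), so t ≡ 5·1 = 5 ≡ 5 (mod 9).
    Then x = 960 + 1064·5 = 6280, valid modulo lcm(1064, 9) = 9576: x ≡ 6280 (mod 9576).
Verify against each original: 6280 mod 8 = 0, 6280 mod 7 = 1, 6280 mod 19 = 10, 6280 mod 9 = 7.

x ≡ 6280 (mod 9576).


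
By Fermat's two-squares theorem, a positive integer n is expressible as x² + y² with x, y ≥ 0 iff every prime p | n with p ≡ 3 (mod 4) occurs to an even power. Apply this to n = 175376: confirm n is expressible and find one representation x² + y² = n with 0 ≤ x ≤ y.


Step 1: Factor n = 175376 = 2^4 · 97 · 113.
Step 2: Check the mod-4 condition on each prime factor: 2 = 2 (special); 97 ≡ 1 (mod 4), exponent 1; 113 ≡ 1 (mod 4), exponent 1.
All primes ≡ 3 (mod 4) appear to even exponent (or don't appear), so by the two-squares theorem n IS expressible as a sum of two squares.
Step 3: Build a representation. Group n = k² · m with k = 4 and m = 97 · 113 = 10961 (a product of primes ≡ 1 (mod 4)); a representation of m scales to one of n via (k·x)² + (k·y)² = k²(x² + y²). Each prime p ≡ 1 (mod 4) is itself a sum of two squares; find a² by testing p − a² for a perfect square:
  97: 97 − 1² = 96, 97 − 2² = 93, 97 − 3² = 88, 97 − 4² = 81 = 9² ⇒ 97 = 4² + 9².
  113: 113 − 1² = 112, 113 − 2² = 109, 113 − 3² = 104, 113 − 4² = 97, 113 − 5² = 88, 113 − 6² = 77, 113 − 7² = 64 = 8² ⇒ 113 = 7² + 8².
  Combine using the Brahmagupta–Fibonacci identity (a² + b²)(c² + d²) = (ac − bd)² + (ad + bc)² = (ac + bd)² + (ad − bc)²:
  97 · 113 = 10961: from (4² + 9²)(7² + 8²), take (4·7 − 9·8, 4·8 + 9·7) = (28 − 72, 32 + 63) = (-44, 95); dropping signs (only squares matter) gives (44, 95); check 44² + 95² = 1936 + 9025 = 10961 ✓.
  Scale by k = 4: (4·44, 4·95) = (176, 380).
Step 4: Order so x ≤ y and verify: 176² + 380² = 30976 + 144400 = 175376 = n. ✓

n = 175376 = 176² + 380² (one valid representation with x ≤ y).


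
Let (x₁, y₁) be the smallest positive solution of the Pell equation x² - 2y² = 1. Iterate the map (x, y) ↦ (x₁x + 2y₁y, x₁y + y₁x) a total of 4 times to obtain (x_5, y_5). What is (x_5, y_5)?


Step 1: Find the fundamental solution (x₁, y₁) of x² - 2y² = 1.
  Expand √2 as a continued fraction. a₀ = ⌊√2⌋ = 1; iterate m_{k+1} = d_k·a_k − m_k, d_{k+1} = (2 − m_{k+1}²)/d_k, a_{k+1} = ⌊(a₀ + m_{k+1})/d_{k+1}⌋ (starting m₀ = 0, d₀ = 1), with convergents p_k = a_k·p_{k-1} + p_{k-2}, q_k = a_k·q_{k-1} + q_{k-2} (p₋₁ = 1, q₋₁ = 0):
  k = 0: a₀ = 1; p₀/q₀ = 1/1; p₀² − 2·q₀² = 1 − 2 = -1.
  k = 1: m = 1, d = 1, a = ⌊(1 + 1)/1⌋ = 2; p/q = (2·1 + 1)/(2·1 + 0) = 3/2; p² − 2·q² = 9 − 8 = 1.
  The first convergent with p² − 2·q² = 1 gives the fundamental solution (x₁, y₁) = (3, 2).
Step 2: Apply the recurrence (x_{n+1}, y_{n+1}) = (x₁x_n + 2y₁y_n, x₁y_n + y₁x_n) repeatedly.
  From (x_1, y_1) = (3, 2): x_2 = 3·3 + 2·2·2 = 17; y_2 = 3·2 + 2·3 = 12.
  From (x_2, y_2) = (17, 12): x_3 = 3·17 + 2·2·12 = 99; y_3 = 3·12 + 2·17 = 70.
  From (x_3, y_3) = (99, 70): x_4 = 3·99 + 2·2·70 = 577; y_4 = 3·70 + 2·99 = 408.
  From (x_4, y_4) = (577, 408): x_5 = 3·577 + 2·2·408 = 3363; y_5 = 3·408 + 2·577 = 2378.
Step 3: Verify x_5² - 2·y_5² = 11309769 - 11309768 = 1 (should be 1). ✓

(x_1, y_1) = (3, 2); (x_5, y_5) = (3363, 2378).


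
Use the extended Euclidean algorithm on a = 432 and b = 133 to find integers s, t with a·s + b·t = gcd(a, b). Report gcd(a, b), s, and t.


Euclidean algorithm on (432, 133) — divide until remainder is 0:
  432 = 3 · 133 + 33
  133 = 4 · 33 + 1
  33 = 33 · 1 + 0
gcd(432, 133) = 1.
Track Bezout coefficients alongside the remainders: start with r₀ = 432 = a·1 + b·0 (s = 1, t = 0) and r₁ = 133 = a·0 + b·1 (s = 0, t = 1); each new remainder r_{k+1} = r_{k-1} − q_k·r_k inherits s_{k+1} = s_{k-1} − q_k·s_k, t_{k+1} = t_{k-1} − q_k·t_k, so r_k = a·s_k + b·t_k at every step:
  q = 3: r = 33, s = 1 − 3·0 = 1, t = 0 − 3·1 = -3  (check: 432·1 + 133·(-3) = 33)
  q = 4: r = 1, s = 0 − 4·1 = -4, t = 1 − 4·(-3) = 13  (check: 432·(-4) + 133·13 = 1)
The row with r = 1 (the gcd) gives the Bezout coefficients s = -4, t = 13.
Result: 432 · (-4) + 133 · (13) = 1.

gcd(432, 133) = 1; s = -4, t = 13 (check: 432·(-4) + 133·13 = 1).


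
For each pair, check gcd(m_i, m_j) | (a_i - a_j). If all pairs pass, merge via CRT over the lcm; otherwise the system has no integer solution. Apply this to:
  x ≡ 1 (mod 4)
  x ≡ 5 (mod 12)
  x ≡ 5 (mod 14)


Moduli 4, 12, 14 are not pairwise coprime, so CRT works modulo lcm(m_i) when all pairwise compatibility conditions hold.
Pairwise compatibility: gcd(m_i, m_j) must divide a_i - a_j for every pair.
Merge one congruence at a time:
  Start: x ≡ 1 (mod 4).
  Combine with x ≡ 5 (mod 12): gcd(4, 12) = 4; 5 - 1 = 4, which IS divisible by 4, so compatible.
    Write x = 1 + 4·t and substitute into x ≡ 5 (mod 12): 4·t ≡ 5 − 1 = 4 (mod 12).
    Divide the congruence (and modulus) by g = 4: 1·t ≡ 1 (mod 3).
    So t ≡ 1 (mod 3).
    Then x = 1 + 4·1 = 5, valid modulo lcm(4, 12) = 12: x ≡ 5 (mod 12).
  Combine with x ≡ 5 (mod 14): gcd(12, 14) = 2; 5 - 5 = 0, which IS divisible by 2, so compatible.
    Write x = 5 + 12·t and substitute into x ≡ 5 (mod 14): 12·t ≡ 5 − 5 = 0 (mod 14).
    Divide the congruence (and modulus) by g = 2: 6·t ≡ 0 (mod 7).
    The inverse of 6 mod 7 is 6 (since 6·6 = 36 = 5·7 + 1), so t ≡ 6·0 = 0 ≡ 0 (mod 7).
    Then x = 5 + 12·0 = 5, valid modulo lcm(12, 14) = 84: x ≡ 5 (mod 84).
Verify: 5 mod 4 = 1, 5 mod 12 = 5, 5 mod 14 = 5.

x ≡ 5 (mod 84).


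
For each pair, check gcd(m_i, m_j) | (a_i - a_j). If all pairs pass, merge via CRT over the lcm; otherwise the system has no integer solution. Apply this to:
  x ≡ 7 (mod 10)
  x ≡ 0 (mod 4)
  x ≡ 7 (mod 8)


Moduli 10, 4, 8 are not pairwise coprime, so CRT works modulo lcm(m_i) when all pairwise compatibility conditions hold.
Pairwise compatibility: gcd(m_i, m_j) must divide a_i - a_j for every pair.
Merge one congruence at a time:
  Start: x ≡ 7 (mod 10).
  Combine with x ≡ 0 (mod 4): gcd(10, 4) = 2, and 0 - 7 = -7 is NOT divisible by 2.
    ⇒ system is inconsistent (no integer solution).

No solution (the system is inconsistent).


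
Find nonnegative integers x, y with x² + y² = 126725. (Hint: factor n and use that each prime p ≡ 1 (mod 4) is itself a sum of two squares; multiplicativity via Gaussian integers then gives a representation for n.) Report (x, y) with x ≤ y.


Step 1: Factor n = 126725 = 5^2 · 37 · 137.
Step 2: Check the mod-4 condition on each prime factor: 5 ≡ 1 (mod 4), exponent 2; 37 ≡ 1 (mod 4), exponent 1; 137 ≡ 1 (mod 4), exponent 1.
All primes ≡ 3 (mod 4) appear to even exponent (or don't appear), so by the two-squares theorem n IS expressible as a sum of two squares.
Step 3: Build a representation. Group n = k² · m with k = 5 and m = 37 · 137 = 5069 (a product of primes ≡ 1 (mod 4)); a representation of m scales to one of n via (k·x)² + (k·y)² = k²(x² + y²). Each prime p ≡ 1 (mod 4) is itself a sum of two squares; find a² by testing p − a² for a perfect square:
  37: 37 − 1² = 36 = 6² ⇒ 37 = 1² + 6².
  137: 137 − 1² = 136, 137 − 2² = 133, 137 − 3² = 128, 137 − 4² = 121 = 11² ⇒ 137 = 4² + 11².
  Combine using the Brahmagupta–Fibonacci identity (a² + b²)(c² + d²) = (ac − bd)² + (ad + bc)² = (ac + bd)² + (ad − bc)²:
  37 · 137 = 5069: from (1² + 6²)(4² + 11²), take (1·4 − 6·11, 1·11 + 6·4) = (4 − 66, 11 + 24) = (-62, 35); dropping signs (only squares matter) gives (62, 35); check 62² + 35² = 3844 + 1225 = 5069 ✓.
  Scale by k = 5: (5·62, 5·35) = (310, 175).
Step 4: Order so x ≤ y and verify: 175² + 310² = 30625 + 96100 = 126725 = n. ✓

n = 126725 = 175² + 310² (one valid representation with x ≤ y).


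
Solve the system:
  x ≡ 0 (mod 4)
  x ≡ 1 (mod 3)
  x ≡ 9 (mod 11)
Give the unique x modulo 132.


Moduli 4, 3, 11 are pairwise coprime; by CRT there is a unique solution modulo M = 4 · 3 · 11 = 132.
Solve pairwise, accumulating the modulus:
  Start with x ≡ 0 (mod 4).
  Combine with x ≡ 1 (mod 3): since gcd(4, 3) = 1, we get a unique residue mod 12.
    Write x = 0 + 4·t and substitute into x ≡ 1 (mod 3): 4·t ≡ 1 − 0 = 1 (mod 3).
    Reduce coefficients mod 3: 1·t ≡ 1 (mod 3).
    So t ≡ 1 (mod 3).
    Then x = 0 + 4·1 = 4, valid modulo lcm(4, 3) = 12: x ≡ 4 (mod 12).
  Combine with x ≡ 9 (mod 11): since gcd(12, 11) = 1, we get a unique residue mod 132.
    Write x = 4 + 12·t and substitute into x ≡ 9 (mod 11): 12·t ≡ 9 − 4 = 5 (mod 11).
    Reduce coefficients mod 11: 1·t ≡ 5 (mod 11).
    So t ≡ 5 (mod 11).
    Then x = 4 + 12·5 = 64, valid modulo lcm(12, 11) = 132: x ≡ 64 (mod 132).
Verify: 64 mod 4 = 0 ✓, 64 mod 3 = 1 ✓, 64 mod 11 = 9 ✓.

x ≡ 64 (mod 132).


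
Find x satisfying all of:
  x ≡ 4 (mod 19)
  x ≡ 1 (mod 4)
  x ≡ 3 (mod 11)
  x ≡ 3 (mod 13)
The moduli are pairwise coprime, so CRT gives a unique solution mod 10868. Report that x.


Product of moduli M = 19 · 4 · 11 · 13 = 10868.
Merge one congruence at a time:
  Start: x ≡ 4 (mod 19).
  Combine with x ≡ 1 (mod 4); new modulus lcm = 76.
    Write x = 4 + 19·t and substitute into x ≡ 1 (mod 4): 19·t ≡ 1 − 4 = -3 (mod 4).
    Reduce coefficients mod 4: 3·t ≡ 1 (mod 4).
    The inverse of 3 mod 4 is 3 (since 3·3 = 9 = 2·4 + 1), so t ≡ 3·1 = 3 ≡ 3 (mod 4).
    Then x = 4 + 19·3 = 61, valid modulo lcm(19, 4) = 76: x ≡ 61 (mod 76).
  Combine with x ≡ 3 (mod 11); new modulus lcm = 836.
    Write x = 61 + 76·t and substitute into x ≡ 3 (mod 11): 76·t ≡ 3 − 61 = -58 (mod 11).
    Reduce coefficients mod 11: 10·t ≡ 8 (mod 11).
    The inverse of 10 mod 11 is 10 (since 10·10 = 100 = 9·11 + 1), so t ≡ 10·8 = 80 ≡ 3 (mod 11).
    Then x = 61 + 76·3 = 289, valid modulo lcm(76, 11) = 836: x ≡ 289 (mod 836).
  Combine with x ≡ 3 (mod 13); new modulus lcm = 10868.
    Write x = 289 + 836·t and substitute into x ≡ 3 (mod 13): 836·t ≡ 3 − 289 = -286 (mod 13).
    Reduce coefficients mod 13: 4·t ≡ 0 (mod 13).
    The inverse of 4 mod 13 is 10 (since 4·10 = 40 = 3·13 + 1), so t ≡ 10·0 = 0 ≡ 0 (mod 13).
    Then x = 289 + 836·0 = 289, valid modulo lcm(836, 13) = 10868: x ≡ 289 (mod 10868).
Verify against each original: 289 mod 19 = 4, 289 mod 4 = 1, 289 mod 11 = 3, 289 mod 13 = 3.

x ≡ 289 (mod 10868).


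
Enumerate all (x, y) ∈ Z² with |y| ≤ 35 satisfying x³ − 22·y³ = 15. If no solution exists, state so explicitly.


The equation is x³ - 22y³ = 15. For fixed y, x³ = 22·y³ + 15, so a solution requires the RHS to be a perfect cube.
Strategy: iterate y from -35 to 35, compute RHS = 22·y³ + 15, and check whether it is a (positive or negative) perfect cube.
Check small values of y:
  y = 0: RHS = 15 is not a perfect cube.
  y = 1: RHS = 37 is not a perfect cube.
  y = -1: RHS = -7 is not a perfect cube.
  y = 2: RHS = 191 is not a perfect cube.
  y = -2: RHS = -161 is not a perfect cube.
  y = 3: RHS = 609 is not a perfect cube.
  y = -3: RHS = -579 is not a perfect cube.
Continuing the search up to |y| = 35 finds no solutions either.
No (x, y) in the scanned range satisfies the equation.

No integer solutions with |y| ≤ 35.


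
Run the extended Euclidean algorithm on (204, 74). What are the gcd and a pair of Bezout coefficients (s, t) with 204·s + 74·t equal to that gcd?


Euclidean algorithm on (204, 74) — divide until remainder is 0:
  204 = 2 · 74 + 56
  74 = 1 · 56 + 18
  56 = 3 · 18 + 2
  18 = 9 · 2 + 0
gcd(204, 74) = 2.
Track Bezout coefficients alongside the remainders: start with r₀ = 204 = a·1 + b·0 (s = 1, t = 0) and r₁ = 74 = a·0 + b·1 (s = 0, t = 1); each new remainder r_{k+1} = r_{k-1} − q_k·r_k inherits s_{k+1} = s_{k-1} − q_k·s_k, t_{k+1} = t_{k-1} − q_k·t_k, so r_k = a·s_k + b·t_k at every step:
  q = 2: r = 56, s = 1 − 2·0 = 1, t = 0 − 2·1 = -2  (check: 204·1 + 74·(-2) = 56)
  q = 1: r = 18, s = 0 − 1·1 = -1, t = 1 − 1·(-2) = 3  (check: 204·(-1) + 74·3 = 18)
  q = 3: r = 2, s = 1 − 3·(-1) = 4, t = -2 − 3·3 = -11  (check: 204·4 + 74·(-11) = 2)
The row with r = 2 (the gcd) gives the Bezout coefficients s = 4, t = -11.
Result: 204 · (4) + 74 · (-11) = 2.

gcd(204, 74) = 2; s = 4, t = -11 (check: 204·4 + 74·(-11) = 2).


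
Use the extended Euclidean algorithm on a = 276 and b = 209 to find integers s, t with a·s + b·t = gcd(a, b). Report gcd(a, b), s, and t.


Euclidean algorithm on (276, 209) — divide until remainder is 0:
  276 = 1 · 209 + 67
  209 = 3 · 67 + 8
  67 = 8 · 8 + 3
  8 = 2 · 3 + 2
  3 = 1 · 2 + 1
  2 = 2 · 1 + 0
gcd(276, 209) = 1.
Track Bezout coefficients alongside the remainders: start with r₀ = 276 = a·1 + b·0 (s = 1, t = 0) and r₁ = 209 = a·0 + b·1 (s = 0, t = 1); each new remainder r_{k+1} = r_{k-1} − q_k·r_k inherits s_{k+1} = s_{k-1} − q_k·s_k, t_{k+1} = t_{k-1} − q_k·t_k, so r_k = a·s_k + b·t_k at every step:
  q = 1: r = 67, s = 1 − 1·0 = 1, t = 0 − 1·1 = -1  (check: 276·1 + 209·(-1) = 67)
  q = 3: r = 8, s = 0 − 3·1 = -3, t = 1 − 3·(-1) = 4  (check: 276·(-3) + 209·4 = 8)
  q = 8: r = 3, s = 1 − 8·(-3) = 25, t = -1 − 8·4 = -33  (check: 276·25 + 209·(-33) = 3)
  q = 2: r = 2, s = -3 − 2·25 = -53, t = 4 − 2·(-33) = 70  (check: 276·(-53) + 209·70 = 2)
  q = 1: r = 1, s = 25 − 1·(-53) = 78, t = -33 − 1·70 = -103  (check: 276·78 + 209·(-103) = 1)
The row with r = 1 (the gcd) gives the Bezout coefficients s = 78, t = -103.
Result: 276 · (78) + 209 · (-103) = 1.

gcd(276, 209) = 1; s = 78, t = -103 (check: 276·78 + 209·(-103) = 1).


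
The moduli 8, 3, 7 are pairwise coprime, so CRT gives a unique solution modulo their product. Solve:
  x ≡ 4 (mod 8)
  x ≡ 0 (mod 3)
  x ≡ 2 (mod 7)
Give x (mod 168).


Moduli 8, 3, 7 are pairwise coprime; by CRT there is a unique solution modulo M = 8 · 3 · 7 = 168.
Solve pairwise, accumulating the modulus:
  Start with x ≡ 4 (mod 8).
  Combine with x ≡ 0 (mod 3): since gcd(8, 3) = 1, we get a unique residue mod 24.
    Write x = 4 + 8·t and substitute into x ≡ 0 (mod 3): 8·t ≡ 0 − 4 = -4 (mod 3).
    Reduce coefficients mod 3: 2·t ≡ 2 (mod 3).
    The inverse of 2 mod 3 is 2 (since 2·2 = 4 = 1·3 + 1), so t ≡ 2·2 = 4 ≡ 1 (mod 3).
    Then x = 4 + 8·1 = 12, valid modulo lcm(8, 3) = 24: x ≡ 12 (mod 24).
  Combine with x ≡ 2 (mod 7): since gcd(24, 7) = 1, we get a unique residue mod 168.
    Write x = 12 + 24·t and substitute into x ≡ 2 (mod 7): 24·t ≡ 2 − 12 = -10 (mod 7).
    Reduce coefficients mod 7: 3·t ≡ 4 (mod 7).
    The inverse of 3 mod 7 is 5 (since 3·5 = 15 = 2·7 + 1), so t ≡ 5·4 = 20 ≡ 6 (mod 7).
    Then x = 12 + 24·6 = 156, valid modulo lcm(24, 7) = 168: x ≡ 156 (mod 168).
Verify: 156 mod 8 = 4 ✓, 156 mod 3 = 0 ✓, 156 mod 7 = 2 ✓.

x ≡ 156 (mod 168).


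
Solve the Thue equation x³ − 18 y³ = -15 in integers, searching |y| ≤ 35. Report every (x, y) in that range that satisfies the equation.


The equation is x³ - 18y³ = -15. For fixed y, x³ = 18·y³ − 15, so a solution requires the RHS to be a perfect cube.
Strategy: iterate y from -35 to 35, compute RHS = 18·y³ − 15, and check whether it is a (positive or negative) perfect cube.
Check small values of y:
  y = 0: RHS = -15 is not a perfect cube.
  y = 1: RHS = 3 is not a perfect cube.
  y = -1: RHS = -33 is not a perfect cube.
  y = 2: RHS = 129 is not a perfect cube.
  y = -2: RHS = -159 is not a perfect cube.
  y = 3: RHS = 471 is not a perfect cube.
  y = -3: RHS = -501 is not a perfect cube.
Continuing the search up to |y| = 35 finds no solutions either.
No (x, y) in the scanned range satisfies the equation.

No integer solutions with |y| ≤ 35.


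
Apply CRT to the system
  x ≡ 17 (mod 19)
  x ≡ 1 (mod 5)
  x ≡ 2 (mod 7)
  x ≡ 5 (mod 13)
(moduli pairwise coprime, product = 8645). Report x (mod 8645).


Product of moduli M = 19 · 5 · 7 · 13 = 8645.
Merge one congruence at a time:
  Start: x ≡ 17 (mod 19).
  Combine with x ≡ 1 (mod 5); new modulus lcm = 95.
    Write x = 17 + 19·t and substitute into x ≡ 1 (mod 5): 19·t ≡ 1 − 17 = -16 (mod 5).
    Reduce coefficients mod 5: 4·t ≡ 4 (mod 5).
    The inverse of 4 mod 5 is 4 (since 4·4 = 16 = 3·5 + 1), so t ≡ 4·4 = 16 ≡ 1 (mod 5).
    Then x = 17 + 19·1 = 36, valid modulo lcm(19, 5) = 95: x ≡ 36 (mod 95).
  Combine with x ≡ 2 (mod 7); new modulus lcm = 665.
    Write x = 36 + 95·t and substitute into x ≡ 2 (mod 7): 95·t ≡ 2 − 36 = -34 (mod 7).
    Reduce coefficients mod 7: 4·t ≡ 1 (mod 7).
    The inverse of 4 mod 7 is 2 (since 4·2 = 8 = 1·7 + 1), so t ≡ 2·1 = 2 ≡ 2 (mod 7).
    Then x = 36 + 95·2 = 226, valid modulo lcm(95, 7) = 665: x ≡ 226 (mod 665).
  Combine with x ≡ 5 (mod 13); new modulus lcm = 8645.
    Write x = 226 + 665·t and substitute into x ≡ 5 (mod 13): 665·t ≡ 5 − 226 = -221 (mod 13).
    Reduce coefficients mod 13: 2·t ≡ 0 (mod 13).
    The inverse of 2 mod 13 is 7 (since 2·7 = 14 = 1·13 + 1), so t ≡ 7·0 = 0 ≡ 0 (mod 13).
    Then x = 226 + 665·0 = 226, valid modulo lcm(665, 13) = 8645: x ≡ 226 (mod 8645).
Verify against each original: 226 mod 19 = 17, 226 mod 5 = 1, 226 mod 7 = 2, 226 mod 13 = 5.

x ≡ 226 (mod 8645).


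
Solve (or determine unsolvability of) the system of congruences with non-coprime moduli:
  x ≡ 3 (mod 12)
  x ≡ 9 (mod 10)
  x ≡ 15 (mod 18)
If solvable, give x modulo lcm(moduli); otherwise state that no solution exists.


Moduli 12, 10, 18 are not pairwise coprime, so CRT works modulo lcm(m_i) when all pairwise compatibility conditions hold.
Pairwise compatibility: gcd(m_i, m_j) must divide a_i - a_j for every pair.
Merge one congruence at a time:
  Start: x ≡ 3 (mod 12).
  Combine with x ≡ 9 (mod 10): gcd(12, 10) = 2; 9 - 3 = 6, which IS divisible by 2, so compatible.
    Write x = 3 + 12·t and substitute into x ≡ 9 (mod 10): 12·t ≡ 9 − 3 = 6 (mod 10).
    Divide the congruence (and modulus) by g = 2: 6·t ≡ 3 (mod 5).
    Reduce coefficients mod 5: 1·t ≡ 3 (mod 5).
    So t ≡ 3 (mod 5).
    Then x = 3 + 12·3 = 39, valid modulo lcm(12, 10) = 60: x ≡ 39 (mod 60).
  Combine with x ≡ 15 (mod 18): gcd(60, 18) = 6; 15 - 39 = -24, which IS divisible by 6, so compatible.
    Write x = 39 + 60·t and substitute into x ≡ 15 (mod 18): 60·t ≡ 15 − 39 = -24 (mod 18).
    Divide the congruence (and modulus) by g = 6: 10·t ≡ -4 (mod 3).
    Reduce coefficients mod 3: 1·t ≡ 2 (mod 3).
    So t ≡ 2 (mod 3).
    Then x = 39 + 60·2 = 159, valid modulo lcm(60, 18) = 180: x ≡ 159 (mod 180).
Verify: 159 mod 12 = 3, 159 mod 10 = 9, 159 mod 18 = 15.

x ≡ 159 (mod 180).


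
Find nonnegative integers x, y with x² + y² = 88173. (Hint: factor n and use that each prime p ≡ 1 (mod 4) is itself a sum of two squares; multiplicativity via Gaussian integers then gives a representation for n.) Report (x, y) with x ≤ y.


Step 1: Factor n = 88173 = 3^2 · 97 · 101.
Step 2: Check the mod-4 condition on each prime factor: 3 ≡ 3 (mod 4), exponent 2 (must be even); 97 ≡ 1 (mod 4), exponent 1; 101 ≡ 1 (mod 4), exponent 1.
All primes ≡ 3 (mod 4) appear to even exponent (or don't appear), so by the two-squares theorem n IS expressible as a sum of two squares.
Step 3: Build a representation. Group n = k² · m with k = 3 and m = 97 · 101 = 9797 (a product of primes ≡ 1 (mod 4)); a representation of m scales to one of n via (k·x)² + (k·y)² = k²(x² + y²). Each prime p ≡ 1 (mod 4) is itself a sum of two squares; find a² by testing p − a² for a perfect square:
  97: 97 − 1² = 96, 97 − 2² = 93, 97 − 3² = 88, 97 − 4² = 81 = 9² ⇒ 97 = 4² + 9².
  101: 101 − 1² = 100 = 10² ⇒ 101 = 1² + 10².
  Combine using the Brahmagupta–Fibonacci identity (a² + b²)(c² + d²) = (ac − bd)² + (ad + bc)² = (ac + bd)² + (ad − bc)²:
  97 · 101 = 9797: from (4² + 9²)(1² + 10²), take (4·1 − 9·10, 4·10 + 9·1) = (4 − 90, 40 + 9) = (-86, 49); dropping signs (only squares matter) gives (86, 49); check 86² + 49² = 7396 + 2401 = 9797 ✓.
  Scale by k = 3: (3·86, 3·49) = (258, 147).
Step 4: Order so x ≤ y and verify: 147² + 258² = 21609 + 66564 = 88173 = n. ✓

n = 88173 = 147² + 258² (one valid representation with x ≤ y).


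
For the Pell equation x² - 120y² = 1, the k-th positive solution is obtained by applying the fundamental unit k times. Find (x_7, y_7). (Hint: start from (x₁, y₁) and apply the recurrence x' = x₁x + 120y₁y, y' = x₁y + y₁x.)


Step 1: Find the fundamental solution (x₁, y₁) of x² - 120y² = 1.
  Expand √120 as a continued fraction. a₀ = ⌊√120⌋ = 10; iterate m_{k+1} = d_k·a_k − m_k, d_{k+1} = (120 − m_{k+1}²)/d_k, a_{k+1} = ⌊(a₀ + m_{k+1})/d_{k+1}⌋ (starting m₀ = 0, d₀ = 1), with convergents p_k = a_k·p_{k-1} + p_{k-2}, q_k = a_k·q_{k-1} + q_{k-2} (p₋₁ = 1, q₋₁ = 0):
  k = 0: a₀ = 10; p₀/q₀ = 10/1; p₀² − 120·q₀² = 100 − 120 = -20.
  k = 1: m = 10, d = 20, a = ⌊(10 + 10)/20⌋ = 1; p/q = (1·10 + 1)/(1·1 + 0) = 11/1; p² − 120·q² = 121 − 120 = 1.
  The first convergent with p² − 120·q² = 1 gives the fundamental solution (x₁, y₁) = (11, 1).
Step 2: Apply the recurrence (x_{n+1}, y_{n+1}) = (x₁x_n + 120y₁y_n, x₁y_n + y₁x_n) repeatedly.
  From (x_1, y_1) = (11, 1): x_2 = 11·11 + 120·1·1 = 241; y_2 = 11·1 + 1·11 = 22.
  From (x_2, y_2) = (241, 22): x_3 = 11·241 + 120·1·22 = 5291; y_3 = 11·22 + 1·241 = 483.
  From (x_3, y_3) = (5291, 483): x_4 = 11·5291 + 120·1·483 = 116161; y_4 = 11·483 + 1·5291 = 10604.
  From (x_4, y_4) = (116161, 10604): x_5 = 11·116161 + 120·1·10604 = 2550251; y_5 = 11·10604 + 1·116161 = 232805.
  From (x_5, y_5) = (2550251, 232805): x_6 = 11·2550251 + 120·1·232805 = 55989361; y_6 = 11·232805 + 1·2550251 = 5111106.
  From (x_6, y_6) = (55989361, 5111106): x_7 = 11·55989361 + 120·1·5111106 = 1229215691; y_7 = 11·5111106 + 1·55989361 = 112211527.
Step 3: Verify x_7² - 120·y_7² = 1510971215000607481 - 1510971215000607480 = 1 (should be 1). ✓

(x_1, y_1) = (11, 1); (x_7, y_7) = (1229215691, 112211527).


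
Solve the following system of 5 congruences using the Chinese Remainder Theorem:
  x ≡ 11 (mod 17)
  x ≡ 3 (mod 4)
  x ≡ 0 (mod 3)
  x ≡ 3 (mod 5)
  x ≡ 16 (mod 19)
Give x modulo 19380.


Product of moduli M = 17 · 4 · 3 · 5 · 19 = 19380.
Merge one congruence at a time:
  Start: x ≡ 11 (mod 17).
  Combine with x ≡ 3 (mod 4); new modulus lcm = 68.
    Write x = 11 + 17·t and substitute into x ≡ 3 (mod 4): 17·t ≡ 3 − 11 = -8 (mod 4).
    Reduce coefficients mod 4: 1·t ≡ 0 (mod 4).
    So t ≡ 0 (mod 4).
    Then x = 11 + 17·0 = 11, valid modulo lcm(17, 4) = 68: x ≡ 11 (mod 68).
  Combine with x ≡ 0 (mod 3); new modulus lcm = 204.
    Write x = 11 + 68·t and substitute into x ≡ 0 (mod 3): 68·t ≡ 0 − 11 = -11 (mod 3).
    Reduce coefficients mod 3: 2·t ≡ 1 (mod 3).
    The inverse of 2 mod 3 is 2 (since 2·2 = 4 = 1·3 + 1), so t ≡ 2·1 = 2 ≡ 2 (mod 3).
    Then x = 11 + 68·2 = 147, valid modulo lcm(68, 3) = 204: x ≡ 147 (mod 204).
  Combine with x ≡ 3 (mod 5); new modulus lcm = 1020.
    Write x = 147 + 204·t and substitute into x ≡ 3 (mod 5): 204·t ≡ 3 − 147 = -144 (mod 5).
    Reduce coefficients mod 5: 4·t ≡ 1 (mod 5).
    The inverse of 4 mod 5 is 4 (since 4·4 = 16 = 3·5 + 1), so t ≡ 4·1 = 4 ≡ 4 (mod 5).
    Then x = 147 + 204·4 = 963, valid modulo lcm(204, 5) = 1020: x ≡ 963 (mod 1020).
  Combine with x ≡ 16 (mod 19); new modulus lcm = 19380.
    Write x = 963 + 1020·t and substitute into x ≡ 16 (mod 19): 1020·t ≡ 16 − 963 = -947 (mod 19).
    Reduce coefficients mod 19: 13·t ≡ 3 (mod 19).
    The inverse of 13 mod 19 is 3 (since 13·3 = 39 = 2·19 + 1), so t ≡ 3·3 = 9 ≡ 9 (mod 19).
    Then x = 963 + 1020·9 = 10143, valid modulo lcm(1020, 19) = 19380: x ≡ 10143 (mod 19380).
Verify against each original: 10143 mod 17 = 11, 10143 mod 4 = 3, 10143 mod 3 = 0, 10143 mod 5 = 3, 10143 mod 19 = 16.

x ≡ 10143 (mod 19380).


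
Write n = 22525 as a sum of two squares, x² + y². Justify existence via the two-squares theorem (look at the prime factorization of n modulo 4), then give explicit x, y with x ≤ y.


Step 1: Factor n = 22525 = 5^2 · 17 · 53.
Step 2: Check the mod-4 condition on each prime factor: 5 ≡ 1 (mod 4), exponent 2; 17 ≡ 1 (mod 4), exponent 1; 53 ≡ 1 (mod 4), exponent 1.
All primes ≡ 3 (mod 4) appear to even exponent (or don't appear), so by the two-squares theorem n IS expressible as a sum of two squares.
Step 3: Build a representation. Group n = k² · m with k = 5 and m = 17 · 53 = 901 (a product of primes ≡ 1 (mod 4)); a representation of m scales to one of n via (k·x)² + (k·y)² = k²(x² + y²). Each prime p ≡ 1 (mod 4) is itself a sum of two squares; find a² by testing p − a² for a perfect square:
  17: 17 − 1² = 16 = 4² ⇒ 17 = 1² + 4².
  53: 53 − 1² = 52, 53 − 2² = 49 = 7² ⇒ 53 = 2² + 7².
  Combine using the Brahmagupta–Fibonacci identity (a² + b²)(c² + d²) = (ac − bd)² + (ad + bc)² = (ac + bd)² + (ad − bc)²:
  17 · 53 = 901: from (1² + 4²)(2² + 7²), take (1·2 − 4·7, 1·7 + 4·2) = (2 − 28, 7 + 8) = (-26, 15); dropping signs (only squares matter) gives (26, 15); check 26² + 15² = 676 + 225 = 901 ✓.
  Scale by k = 5: (5·26, 5·15) = (130, 75).
Step 4: Order so x ≤ y and verify: 75² + 130² = 5625 + 16900 = 22525 = n. ✓

n = 22525 = 75² + 130² (one valid representation with x ≤ y).


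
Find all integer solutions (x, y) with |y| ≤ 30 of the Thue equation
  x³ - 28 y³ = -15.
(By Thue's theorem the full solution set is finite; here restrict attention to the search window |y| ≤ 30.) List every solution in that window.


The equation is x³ - 28y³ = -15. For fixed y, x³ = 28·y³ − 15, so a solution requires the RHS to be a perfect cube.
Strategy: iterate y from -30 to 30, compute RHS = 28·y³ − 15, and check whether it is a (positive or negative) perfect cube.
Check small values of y:
  y = 0: RHS = -15 is not a perfect cube.
  y = 1: RHS = 13 is not a perfect cube.
  y = -1: RHS = -43 is not a perfect cube.
  y = 2: RHS = 209 is not a perfect cube.
  y = -2: RHS = -239 is not a perfect cube.
  y = 3: RHS = 741 is not a perfect cube.
  y = -3: RHS = -771 is not a perfect cube.
Continuing the search up to |y| = 30 finds no solutions either.
No (x, y) in the scanned range satisfies the equation.

No integer solutions with |y| ≤ 30.


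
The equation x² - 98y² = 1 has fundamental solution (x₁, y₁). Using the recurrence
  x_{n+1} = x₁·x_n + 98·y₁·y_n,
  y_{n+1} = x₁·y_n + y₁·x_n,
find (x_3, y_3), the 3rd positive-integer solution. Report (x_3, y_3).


Step 1: Find the fundamental solution (x₁, y₁) of x² - 98y² = 1.
  Expand √98 as a continued fraction. a₀ = ⌊√98⌋ = 9; iterate m_{k+1} = d_k·a_k − m_k, d_{k+1} = (98 − m_{k+1}²)/d_k, a_{k+1} = ⌊(a₀ + m_{k+1})/d_{k+1}⌋ (starting m₀ = 0, d₀ = 1), with convergents p_k = a_k·p_{k-1} + p_{k-2}, q_k = a_k·q_{k-1} + q_{k-2} (p₋₁ = 1, q₋₁ = 0):
  k = 0: a₀ = 9; p₀/q₀ = 9/1; p₀² − 98·q₀² = 81 − 98 = -17.
  k = 1: m = 9, d = 17, a = ⌊(9 + 9)/17⌋ = 1; p/q = (1·9 + 1)/(1·1 + 0) = 10/1; p² − 98·q² = 100 − 98 = 2.
  k = 2: m = 8, d = 2, a = ⌊(9 + 8)/2⌋ = 8; p/q = (8·10 + 9)/(8·1 + 1) = 89/9; p² − 98·q² = 7921 − 7938 = -17.
  k = 3: m = 8, d = 17, a = ⌊(9 + 8)/17⌋ = 1; p/q = (1·89 + 10)/(1·9 + 1) = 99/10; p² − 98·q² = 9801 − 9800 = 1.
  The first convergent with p² − 98·q² = 1 gives the fundamental solution (x₁, y₁) = (99, 10).
Step 2: Apply the recurrence (x_{n+1}, y_{n+1}) = (x₁x_n + 98y₁y_n, x₁y_n + y₁x_n) repeatedly.
  From (x_1, y_1) = (99, 10): x_2 = 99·99 + 98·10·10 = 19601; y_2 = 99·10 + 10·99 = 1980.
  From (x_2, y_2) = (19601, 1980): x_3 = 99·19601 + 98·10·1980 = 3880899; y_3 = 99·1980 + 10·19601 = 392030.
Step 3: Verify x_3² - 98·y_3² = 15061377048201 - 15061377048200 = 1 (should be 1). ✓

(x_1, y_1) = (99, 10); (x_3, y_3) = (3880899, 392030).


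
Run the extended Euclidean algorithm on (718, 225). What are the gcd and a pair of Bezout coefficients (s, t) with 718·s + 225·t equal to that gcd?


Euclidean algorithm on (718, 225) — divide until remainder is 0:
  718 = 3 · 225 + 43
  225 = 5 · 43 + 10
  43 = 4 · 10 + 3
  10 = 3 · 3 + 1
  3 = 3 · 1 + 0
gcd(718, 225) = 1.
Track Bezout coefficients alongside the remainders: start with r₀ = 718 = a·1 + b·0 (s = 1, t = 0) and r₁ = 225 = a·0 + b·1 (s = 0, t = 1); each new remainder r_{k+1} = r_{k-1} − q_k·r_k inherits s_{k+1} = s_{k-1} − q_k·s_k, t_{k+1} = t_{k-1} − q_k·t_k, so r_k = a·s_k + b·t_k at every step:
  q = 3: r = 43, s = 1 − 3·0 = 1, t = 0 − 3·1 = -3  (check: 718·1 + 225·(-3) = 43)
  q = 5: r = 10, s = 0 − 5·1 = -5, t = 1 − 5·(-3) = 16  (check: 718·(-5) + 225·16 = 10)
  q = 4: r = 3, s = 1 − 4·(-5) = 21, t = -3 − 4·16 = -67  (check: 718·21 + 225·(-67) = 3)
  q = 3: r = 1, s = -5 − 3·21 = -68, t = 16 − 3·(-67) = 217  (check: 718·(-68) + 225·217 = 1)
The row with r = 1 (the gcd) gives the Bezout coefficients s = -68, t = 217.
Result: 718 · (-68) + 225 · (217) = 1.

gcd(718, 225) = 1; s = -68, t = 217 (check: 718·(-68) + 225·217 = 1).


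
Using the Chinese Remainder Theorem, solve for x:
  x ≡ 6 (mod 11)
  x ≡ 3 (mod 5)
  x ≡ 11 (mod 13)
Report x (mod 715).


Moduli 11, 5, 13 are pairwise coprime; by CRT there is a unique solution modulo M = 11 · 5 · 13 = 715.
Solve pairwise, accumulating the modulus:
  Start with x ≡ 6 (mod 11).
  Combine with x ≡ 3 (mod 5): since gcd(11, 5) = 1, we get a unique residue mod 55.
    Write x = 6 + 11·t and substitute into x ≡ 3 (mod 5): 11·t ≡ 3 − 6 = -3 (mod 5).
    Reduce coefficients mod 5: 1·t ≡ 2 (mod 5).
    So t ≡ 2 (mod 5).
    Then x = 6 + 11·2 = 28, valid modulo lcm(11, 5) = 55: x ≡ 28 (mod 55).
  Combine with x ≡ 11 (mod 13): since gcd(55, 13) = 1, we get a unique residue mod 715.
    Write x = 28 + 55·t and substitute into x ≡ 11 (mod 13): 55·t ≡ 11 − 28 = -17 (mod 13).
    Reduce coefficients mod 13: 3·t ≡ 9 (mod 13).
    The inverse of 3 mod 13 is 9 (since 3·9 = 27 = 2·13 + 1), so t ≡ 9·9 = 81 ≡ 3 (mod 13).
    Then x = 28 + 55·3 = 193, valid modulo lcm(55, 13) = 715: x ≡ 193 (mod 715).
Verify: 193 mod 11 = 6 ✓, 193 mod 5 = 3 ✓, 193 mod 13 = 11 ✓.

x ≡ 193 (mod 715).


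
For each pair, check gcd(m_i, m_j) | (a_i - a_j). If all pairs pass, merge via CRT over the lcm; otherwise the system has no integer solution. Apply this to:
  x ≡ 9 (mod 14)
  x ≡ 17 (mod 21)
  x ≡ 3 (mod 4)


Moduli 14, 21, 4 are not pairwise coprime, so CRT works modulo lcm(m_i) when all pairwise compatibility conditions hold.
Pairwise compatibility: gcd(m_i, m_j) must divide a_i - a_j for every pair.
Merge one congruence at a time:
  Start: x ≡ 9 (mod 14).
  Combine with x ≡ 17 (mod 21): gcd(14, 21) = 7, and 17 - 9 = 8 is NOT divisible by 7.
    ⇒ system is inconsistent (no integer solution).

No solution (the system is inconsistent).
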